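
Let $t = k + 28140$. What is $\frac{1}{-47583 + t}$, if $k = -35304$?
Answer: $- \frac{1}{54747} \approx -1.8266 \cdot 10^{-5}$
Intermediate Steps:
$t = -7164$ ($t = -35304 + 28140 = -7164$)
$\frac{1}{-47583 + t} = \frac{1}{-47583 - 7164} = \frac{1}{-54747} = - \frac{1}{54747}$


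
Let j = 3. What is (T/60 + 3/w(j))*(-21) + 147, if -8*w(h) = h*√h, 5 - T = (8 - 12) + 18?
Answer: 3003/20 + 56*√3 ≈ 247.14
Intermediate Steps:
T = -9 (T = 5 - ((8 - 12) + 18) = 5 - (-4 + 18) = 5 - 1*14 = 5 - 14 = -9)
w(h) = -h^(3/2)/8 (w(h) = -h*√h/8 = -h^(3/2)/8)
(T/60 + 3/w(j))*(-21) + 147 = (-9/60 + 3/((-3*√3/8)))*(-21) + 147 = (-9*1/60 + 3/((-3*√3/8)))*(-21) + 147 = (-3/20 + 3/((-3*√3/8)))*(-21) + 147 = (-3/20 + 3*(-8*√3/9))*(-21) + 147 = (-3/20 - 8*√3/3)*(-21) + 147 = (63/20 + 56*√3) + 147 = 3003/20 + 56*√3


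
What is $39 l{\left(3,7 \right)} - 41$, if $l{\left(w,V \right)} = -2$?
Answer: $-119$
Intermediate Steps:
$39 l{\left(3,7 \right)} - 41 = 39 \left(-2\right) - 41 = -78 - 41 = -119$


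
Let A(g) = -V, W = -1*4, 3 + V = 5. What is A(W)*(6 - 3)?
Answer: -6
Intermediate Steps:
V = 2 (V = -3 + 5 = 2)
W = -4
A(g) = -2 (A(g) = -1*2 = -2)
A(W)*(6 - 3) = -2*(6 - 3) = -2*3 = -6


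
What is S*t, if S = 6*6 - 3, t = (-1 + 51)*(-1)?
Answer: -1650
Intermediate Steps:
t = -50 (t = 50*(-1) = -50)
S = 33 (S = 36 - 3 = 33)
S*t = 33*(-50) = -1650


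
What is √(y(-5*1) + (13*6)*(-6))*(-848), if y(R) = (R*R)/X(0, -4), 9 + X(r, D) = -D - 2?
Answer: -848*I*√23107/7 ≈ -18415.0*I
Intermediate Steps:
X(r, D) = -11 - D (X(r, D) = -9 + (-D - 2) = -9 + (-2 - D) = -11 - D)
y(R) = -R²/7 (y(R) = (R*R)/(-11 - 1*(-4)) = R²/(-11 + 4) = R²/(-7) = R²*(-⅐) = -R²/7)
√(y(-5*1) + (13*6)*(-6))*(-848) = √(-(-5*1)²/7 + (13*6)*(-6))*(-848) = √(-⅐*(-5)² + 78*(-6))*(-848) = √(-⅐*25 - 468)*(-848) = √(-25/7 - 468)*(-848) = √(-3301/7)*(-848) = (I*√23107/7)*(-848) = -848*I*√23107/7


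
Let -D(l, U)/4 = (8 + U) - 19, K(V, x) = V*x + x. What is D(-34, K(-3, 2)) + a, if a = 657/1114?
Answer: 67497/1114 ≈ 60.590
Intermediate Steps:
K(V, x) = x + V*x
a = 657/1114 (a = 657*(1/1114) = 657/1114 ≈ 0.58977)
D(l, U) = 44 - 4*U (D(l, U) = -4*((8 + U) - 19) = -4*(-11 + U) = 44 - 4*U)
D(-34, K(-3, 2)) + a = (44 - 8*(1 - 3)) + 657/1114 = (44 - 8*(-2)) + 657/1114 = (44 - 4*(-4)) + 657/1114 = (44 + 16) + 657/1114 = 60 + 657/1114 = 67497/1114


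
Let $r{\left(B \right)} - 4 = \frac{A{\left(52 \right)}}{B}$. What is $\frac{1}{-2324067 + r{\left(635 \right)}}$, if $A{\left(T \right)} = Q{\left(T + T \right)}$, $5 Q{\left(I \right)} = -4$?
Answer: $- \frac{3175}{7378900029} \approx -4.3028 \cdot 10^{-7}$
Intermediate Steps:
$Q{\left(I \right)} = - \frac{4}{5}$ ($Q{\left(I \right)} = \frac{1}{5} \left(-4\right) = - \frac{4}{5}$)
$A{\left(T \right)} = - \frac{4}{5}$
$r{\left(B \right)} = 4 - \frac{4}{5 B}$
$\frac{1}{-2324067 + r{\left(635 \right)}} = \frac{1}{-2324067 + \left(4 - \frac{4}{5 \cdot 635}\right)} = \frac{1}{-2324067 + \left(4 - \frac{4}{3175}\right)} = \frac{1}{-2324067 + \frac{12696}{3175}} = \frac{1}{- \frac{7378900029}{3175}} = - \frac{3175}{7378900029}$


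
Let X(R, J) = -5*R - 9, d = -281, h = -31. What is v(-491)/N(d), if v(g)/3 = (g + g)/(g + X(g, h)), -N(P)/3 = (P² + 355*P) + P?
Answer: -982/41201625 ≈ -2.3834e-5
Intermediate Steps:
X(R, J) = -9 - 5*R
N(P) = -1068*P - 3*P² (N(P) = -3*((P² + 355*P) + P) = -3*(P² + 356*P) = -1068*P - 3*P²)
v(g) = 6*g/(-9 - 4*g) (v(g) = 3*((g + g)/(g + (-9 - 5*g))) = 3*((2*g)/(-9 - 4*g)) = 3*(2*g/(-9 - 4*g)) = 6*g/(-9 - 4*g))
v(-491)/N(d) = (-6*(-491)/(9 + 4*(-491)))/((-3*(-281)*(356 - 281))) = (-6*(-491)/(9 - 1964))/((-3*(-281)*75)) = -6*(-491)/(-1955)/63225 = -6*(-491)*(-1/1955)*(1/63225) = -2946/1955*1/63225 = -982/41201625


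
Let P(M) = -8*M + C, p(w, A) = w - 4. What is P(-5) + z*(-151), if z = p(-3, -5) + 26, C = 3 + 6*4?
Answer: -2802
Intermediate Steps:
p(w, A) = -4 + w
C = 27 (C = 3 + 24 = 27)
P(M) = 27 - 8*M (P(M) = -8*M + 27 = 27 - 8*M)
z = 19 (z = (-4 - 3) + 26 = -7 + 26 = 19)
P(-5) + z*(-151) = (27 - 8*(-5)) + 19*(-151) = (27 + 40) - 2869 = 67 - 2869 = -2802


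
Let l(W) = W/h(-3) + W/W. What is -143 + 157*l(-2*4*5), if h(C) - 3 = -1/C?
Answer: -1870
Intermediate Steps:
h(C) = 3 - 1/C
l(W) = 1 + 3*W/10 (l(W) = W/(3 - 1/(-3)) + W/W = W/(3 - 1*(-⅓)) + 1 = W/(3 + ⅓) + 1 = W/(10/3) + 1 = W*(3/10) + 1 = 3*W/10 + 1 = 1 + 3*W/10)
-143 + 157*l(-2*4*5) = -143 + 157*(1 + 3*(-2*4*5)/10) = -143 + 157*(1 + 3*(-8*5)/10) = -143 + 157*(1 + (3/10)*(-40)) = -143 + 157*(1 - 12) = -143 + 157*(-11) = -143 - 1727 = -1870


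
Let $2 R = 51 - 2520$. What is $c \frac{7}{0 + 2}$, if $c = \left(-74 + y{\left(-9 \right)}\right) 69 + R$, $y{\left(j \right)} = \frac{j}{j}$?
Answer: $- \frac{87801}{4} \approx -21950.0$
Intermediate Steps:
$y{\left(j \right)} = 1$
$R = - \frac{2469}{2}$ ($R = \frac{51 - 2520}{2} = \frac{1}{2} \left(-2469\right) = - \frac{2469}{2} \approx -1234.5$)
$c = - \frac{12543}{2}$ ($c = \left(-74 + 1\right) 69 - \frac{2469}{2} = \left(-73\right) 69 - \frac{2469}{2} = -5037 - \frac{2469}{2} = - \frac{12543}{2} \approx -6271.5$)
$c \frac{7}{0 + 2} = - \frac{12543 \frac{7}{0 + 2}}{2} = - \frac{12543 \cdot \frac{7}{2}}{2} = - \frac{12543 \cdot 7 \cdot \frac{1}{2}}{2} = \left(- \frac{12543}{2}\right) \frac{7}{2} = - \frac{87801}{4}$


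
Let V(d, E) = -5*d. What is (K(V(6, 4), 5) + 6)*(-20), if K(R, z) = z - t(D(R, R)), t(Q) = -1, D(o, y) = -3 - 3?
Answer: -240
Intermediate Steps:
D(o, y) = -6
K(R, z) = 1 + z (K(R, z) = z - 1*(-1) = z + 1 = 1 + z)
(K(V(6, 4), 5) + 6)*(-20) = ((1 + 5) + 6)*(-20) = (6 + 6)*(-20) = 12*(-20) = -240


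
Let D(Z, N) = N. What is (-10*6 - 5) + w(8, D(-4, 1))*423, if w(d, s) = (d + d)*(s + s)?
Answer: 13471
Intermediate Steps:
w(d, s) = 4*d*s (w(d, s) = (2*d)*(2*s) = 4*d*s)
(-10*6 - 5) + w(8, D(-4, 1))*423 = (-10*6 - 5) + (4*8*1)*423 = (-60 - 5) + 32*423 = -65 + 13536 = 13471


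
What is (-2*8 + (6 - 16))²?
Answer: 676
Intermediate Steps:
(-2*8 + (6 - 16))² = (-16 - 10)² = (-26)² = 676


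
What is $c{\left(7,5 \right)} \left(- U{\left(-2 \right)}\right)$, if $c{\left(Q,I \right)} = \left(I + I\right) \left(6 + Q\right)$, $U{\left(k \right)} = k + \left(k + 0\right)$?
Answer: $520$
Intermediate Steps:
$U{\left(k \right)} = 2 k$ ($U{\left(k \right)} = k + k = 2 k$)
$c{\left(Q,I \right)} = 2 I \left(6 + Q\right)$
$c{\left(7,5 \right)} \left(- U{\left(-2 \right)}\right) = 2 \cdot 5 \left(6 + 7\right) \left(- 2 \left(-2\right)\right) = 2 \cdot 5 \cdot 13 \left(\left(-1\right) \left(-4\right)\right) = 130 \cdot 4 = 520$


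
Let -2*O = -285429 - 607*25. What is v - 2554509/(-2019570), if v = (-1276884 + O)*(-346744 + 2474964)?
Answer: -1614050000263436097/673190 ≈ -2.3976e+12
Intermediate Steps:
O = 150302 (O = -(-285429 - 607*25)/2 = -(-285429 - 15175)/2 = -1/2*(-300604) = 150302)
v = -2397614344040 (v = (-1276884 + 150302)*(-346744 + 2474964) = -1126582*2128220 = -2397614344040)
v - 2554509/(-2019570) = -2397614344040 - 2554509/(-2019570) = -2397614344040 - 2554509*(-1/2019570) = -2397614344040 + 851503/673190 = -1614050000263436097/673190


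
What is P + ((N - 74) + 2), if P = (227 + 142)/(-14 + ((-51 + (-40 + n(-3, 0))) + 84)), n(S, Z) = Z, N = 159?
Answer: 486/7 ≈ 69.429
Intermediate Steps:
P = -123/7 (P = (227 + 142)/(-14 + ((-51 + (-40 + 0)) + 84)) = 369/(-14 + ((-51 - 40) + 84)) = 369/(-14 + (-91 + 84)) = 369/(-14 - 7) = 369/(-21) = 369*(-1/21) = -123/7 ≈ -17.571)
P + ((N - 74) + 2) = -123/7 + ((159 - 74) + 2) = -123/7 + (85 + 2) = -123/7 + 87 = 486/7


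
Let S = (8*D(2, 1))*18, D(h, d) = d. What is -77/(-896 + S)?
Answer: 77/752 ≈ 0.10239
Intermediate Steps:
S = 144 (S = (8*1)*18 = 8*18 = 144)
-77/(-896 + S) = -77/(-896 + 144) = -77/(-752) = -1/752*(-77) = 77/752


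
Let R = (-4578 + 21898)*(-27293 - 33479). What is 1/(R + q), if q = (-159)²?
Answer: -1/1052545759 ≈ -9.5008e-10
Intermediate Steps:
q = 25281
R = -1052571040 (R = 17320*(-60772) = -1052571040)
1/(R + q) = 1/(-1052571040 + 25281) = 1/(-1052545759) = -1/1052545759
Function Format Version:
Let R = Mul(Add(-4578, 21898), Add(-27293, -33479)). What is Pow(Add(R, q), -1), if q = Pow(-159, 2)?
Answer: Rational(-1, 1052545759) ≈ -9.5008e-10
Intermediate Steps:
q = 25281
R = -1052571040 (R = Mul(17320, -60772) = -1052571040)
Pow(Add(R, q), -1) = Pow(Add(-1052571040, 25281), -1) = Pow(-1052545759, -1) = Rational(-1, 1052545759)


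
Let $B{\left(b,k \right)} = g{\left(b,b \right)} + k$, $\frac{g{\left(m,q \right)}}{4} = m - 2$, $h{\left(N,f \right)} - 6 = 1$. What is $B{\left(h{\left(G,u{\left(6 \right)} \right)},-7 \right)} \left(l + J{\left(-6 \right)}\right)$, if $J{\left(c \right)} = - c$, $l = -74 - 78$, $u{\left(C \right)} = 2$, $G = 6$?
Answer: $-1898$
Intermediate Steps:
$l = -152$ ($l = -74 - 78 = -152$)
$h{\left(N,f \right)} = 7$ ($h{\left(N,f \right)} = 6 + 1 = 7$)
$g{\left(m,q \right)} = -8 + 4 m$ ($g{\left(m,q \right)} = 4 \left(m - 2\right) = 4 \left(-2 + m\right) = -8 + 4 m$)
$B{\left(b,k \right)} = -8 + k + 4 b$ ($B{\left(b,k \right)} = \left(-8 + 4 b\right) + k = -8 + k + 4 b$)
$B{\left(h{\left(G,u{\left(6 \right)} \right)},-7 \right)} \left(l + J{\left(-6 \right)}\right) = \left(-8 - 7 + 4 \cdot 7\right) \left(-152 - -6\right) = \left(-8 - 7 + 28\right) \left(-152 + 6\right) = 13 \left(-146\right) = -1898$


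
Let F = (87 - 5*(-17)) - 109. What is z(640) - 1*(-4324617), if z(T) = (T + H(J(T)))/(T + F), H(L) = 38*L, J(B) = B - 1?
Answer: 3040230673/703 ≈ 4.3247e+6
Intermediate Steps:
J(B) = -1 + B
F = 63 (F = (87 + 85) - 109 = 172 - 109 = 63)
z(T) = (-38 + 39*T)/(63 + T) (z(T) = (T + 38*(-1 + T))/(T + 63) = (T + (-38 + 38*T))/(63 + T) = (-38 + 39*T)/(63 + T))
z(640) - 1*(-4324617) = (-38 + 39*640)/(63 + 640) - 1*(-4324617) = (-38 + 24960)/703 + 4324617 = (1/703)*24922 + 4324617 = 24922/703 + 4324617 = 3040230673/703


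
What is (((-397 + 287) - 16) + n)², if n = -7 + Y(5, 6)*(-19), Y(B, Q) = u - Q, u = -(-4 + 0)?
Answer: 9025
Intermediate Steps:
u = 4 (u = -1*(-4) = 4)
Y(B, Q) = 4 - Q
n = 31 (n = -7 + (4 - 1*6)*(-19) = -7 + (4 - 6)*(-19) = -7 - 2*(-19) = -7 + 38 = 31)
(((-397 + 287) - 16) + n)² = (((-397 + 287) - 16) + 31)² = ((-110 - 16) + 31)² = (-126 + 31)² = (-95)² = 9025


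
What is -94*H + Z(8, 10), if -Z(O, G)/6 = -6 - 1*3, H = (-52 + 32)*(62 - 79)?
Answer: -31906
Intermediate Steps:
H = 340 (H = -20*(-17) = 340)
Z(O, G) = 54 (Z(O, G) = -6*(-6 - 1*3) = -6*(-6 - 3) = -6*(-9) = 54)
-94*H + Z(8, 10) = -94*340 + 54 = -31960 + 54 = -31906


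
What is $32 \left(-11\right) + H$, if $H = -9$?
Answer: $-361$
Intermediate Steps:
$32 \left(-11\right) + H = 32 \left(-11\right) - 9 = -352 - 9 = -361$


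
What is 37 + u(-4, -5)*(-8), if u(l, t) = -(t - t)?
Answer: 37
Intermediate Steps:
u(l, t) = 0 (u(l, t) = -1*0 = 0)
37 + u(-4, -5)*(-8) = 37 + 0*(-8) = 37 + 0 = 37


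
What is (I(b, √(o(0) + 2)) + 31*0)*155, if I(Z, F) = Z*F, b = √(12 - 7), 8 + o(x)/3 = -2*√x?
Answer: 155*I*√110 ≈ 1625.7*I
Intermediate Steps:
o(x) = -24 - 6*√x (o(x) = -24 + 3*(-2*√x) = -24 - 6*√x)
b = √5 ≈ 2.2361
I(Z, F) = F*Z
(I(b, √(o(0) + 2)) + 31*0)*155 = (√((-24 - 6*√0) + 2)*√5 + 31*0)*155 = (√((-24 - 6*0) + 2)*√5 + 0)*155 = (√((-24 + 0) + 2)*√5 + 0)*155 = (√(-24 + 2)*√5 + 0)*155 = (√(-22)*√5 + 0)*155 = ((I*√22)*√5 + 0)*155 = (I*√110 + 0)*155 = (I*√110)*155 = 155*I*√110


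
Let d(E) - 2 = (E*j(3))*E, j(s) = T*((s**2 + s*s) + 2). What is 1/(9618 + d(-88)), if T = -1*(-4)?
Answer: 1/629140 ≈ 1.5895e-6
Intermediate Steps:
T = 4
j(s) = 8 + 8*s**2 (j(s) = 4*((s**2 + s*s) + 2) = 4*((s**2 + s**2) + 2) = 4*(2*s**2 + 2) = 4*(2 + 2*s**2) = 8 + 8*s**2)
d(E) = 2 + 80*E**2 (d(E) = 2 + (E*(8 + 8*3**2))*E = 2 + (E*(8 + 8*9))*E = 2 + (E*(8 + 72))*E = 2 + (E*80)*E = 2 + (80*E)*E = 2 + 80*E**2)
1/(9618 + d(-88)) = 1/(9618 + (2 + 80*(-88)**2)) = 1/(9618 + (2 + 80*7744)) = 1/(9618 + (2 + 619520)) = 1/(9618 + 619522) = 1/629140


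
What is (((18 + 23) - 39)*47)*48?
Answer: 4512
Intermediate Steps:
(((18 + 23) - 39)*47)*48 = ((41 - 39)*47)*48 = (2*47)*48 = 94*48 = 4512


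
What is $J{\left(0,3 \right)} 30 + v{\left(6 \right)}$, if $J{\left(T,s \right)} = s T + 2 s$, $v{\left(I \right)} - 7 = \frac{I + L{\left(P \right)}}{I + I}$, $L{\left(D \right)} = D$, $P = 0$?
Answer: $\frac{375}{2} \approx 187.5$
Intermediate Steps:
$v{\left(I \right)} = \frac{15}{2}$ ($v{\left(I \right)} = 7 + \frac{I + 0}{I + I} = 7 + \frac{I}{2 I} = 7 + I \frac{1}{2 I} = 7 + \frac{1}{2} = \frac{15}{2}$)
$J{\left(T,s \right)} = 2 s + T s$ ($J{\left(T,s \right)} = T s + 2 s = 2 s + T s$)
$J{\left(0,3 \right)} 30 + v{\left(6 \right)} = 3 \left(2 + 0\right) 30 + \frac{15}{2} = 3 \cdot 2 \cdot 30 + \frac{15}{2} = 6 \cdot 30 + \frac{15}{2} = 180 + \frac{15}{2} = \frac{375}{2}$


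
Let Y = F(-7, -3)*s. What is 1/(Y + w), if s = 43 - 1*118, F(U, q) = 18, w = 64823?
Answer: 1/63473 ≈ 1.5755e-5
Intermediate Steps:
s = -75 (s = 43 - 118 = -75)
Y = -1350 (Y = 18*(-75) = -1350)
1/(Y + w) = 1/(-1350 + 64823) = 1/63473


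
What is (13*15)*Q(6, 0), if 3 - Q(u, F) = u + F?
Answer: -585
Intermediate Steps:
Q(u, F) = 3 - F - u (Q(u, F) = 3 - (u + F) = 3 - (F + u) = 3 + (-F - u) = 3 - F - u)
(13*15)*Q(6, 0) = (13*15)*(3 - 1*0 - 1*6) = 195*(3 + 0 - 6) = 195*(-3) = -585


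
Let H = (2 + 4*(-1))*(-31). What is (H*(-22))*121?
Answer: -165044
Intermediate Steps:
H = 62 (H = (2 - 4)*(-31) = -2*(-31) = 62)
(H*(-22))*121 = (62*(-22))*121 = -1364*121 = -165044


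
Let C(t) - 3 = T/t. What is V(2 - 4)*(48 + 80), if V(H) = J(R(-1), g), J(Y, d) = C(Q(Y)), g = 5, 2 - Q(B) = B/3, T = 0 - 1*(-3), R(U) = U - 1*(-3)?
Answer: 672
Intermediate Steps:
R(U) = 3 + U (R(U) = U + 3 = 3 + U)
T = 3 (T = 0 + 3 = 3)
Q(B) = 2 - B/3
C(t) = 3 + 3/t
J(Y, d) = 3 + 3/(2 - Y/3)
V(H) = 21/4 (V(H) = 3*(-9 + (3 - 1))/(-6 + (3 - 1)) = 3*(-9 + 2)/(-6 + 2) = 3*(-7)/(-4) = 3*(-¼)*(-7) = 21/4)
V(2 - 4)*(48 + 80) = 21*(48 + 80)/4 = (21/4)*128 = 672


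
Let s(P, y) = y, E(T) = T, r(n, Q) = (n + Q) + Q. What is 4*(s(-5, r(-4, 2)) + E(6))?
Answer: 24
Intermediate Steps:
r(n, Q) = n + 2*Q (r(n, Q) = (Q + n) + Q = n + 2*Q)
4*(s(-5, r(-4, 2)) + E(6)) = 4*((-4 + 2*2) + 6) = 4*((-4 + 4) + 6) = 4*(0 + 6) = 4*6 = 24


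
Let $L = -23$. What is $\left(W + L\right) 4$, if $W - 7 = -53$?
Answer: $-276$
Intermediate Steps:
$W = -46$ ($W = 7 - 53 = -46$)
$\left(W + L\right) 4 = \left(-46 - 23\right) 4 = \left(-69\right) 4 = -276$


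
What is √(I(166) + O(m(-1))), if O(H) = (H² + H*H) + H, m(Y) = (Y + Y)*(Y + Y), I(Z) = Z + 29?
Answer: √231 ≈ 15.199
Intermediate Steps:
I(Z) = 29 + Z
m(Y) = 4*Y² (m(Y) = (2*Y)*(2*Y) = 4*Y²)
O(H) = H + 2*H² (O(H) = (H² + H²) + H = 2*H² + H = H + 2*H²)
√(I(166) + O(m(-1))) = √((29 + 166) + (4*(-1)²)*(1 + 2*(4*(-1)²))) = √(195 + (4*1)*(1 + 2*(4*1))) = √(195 + 4*(1 + 2*4)) = √(195 + 4*(1 + 8)) = √(195 + 4*9) = √(195 + 36) = √231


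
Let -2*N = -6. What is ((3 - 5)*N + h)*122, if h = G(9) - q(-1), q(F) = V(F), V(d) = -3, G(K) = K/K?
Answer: -244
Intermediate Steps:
N = 3 (N = -1/2*(-6) = 3)
G(K) = 1
q(F) = -3
h = 4 (h = 1 - 1*(-3) = 1 + 3 = 4)
((3 - 5)*N + h)*122 = ((3 - 5)*3 + 4)*122 = (-2*3 + 4)*122 = (-6 + 4)*122 = -2*122 = -244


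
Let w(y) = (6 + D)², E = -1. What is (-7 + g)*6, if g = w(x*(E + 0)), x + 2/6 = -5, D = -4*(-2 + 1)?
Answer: 558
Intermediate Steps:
D = 4 (D = -4*(-1) = 4)
x = -16/3 (x = -⅓ - 5 = -16/3 ≈ -5.3333)
w(y) = 100 (w(y) = (6 + 4)² = 10² = 100)
g = 100
(-7 + g)*6 = (-7 + 100)*6 = 93*6 = 558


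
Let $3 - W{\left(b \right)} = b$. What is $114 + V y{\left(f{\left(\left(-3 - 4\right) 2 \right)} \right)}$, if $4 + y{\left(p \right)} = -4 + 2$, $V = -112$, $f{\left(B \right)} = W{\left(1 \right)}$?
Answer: $786$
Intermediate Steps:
$W{\left(b \right)} = 3 - b$
$f{\left(B \right)} = 2$ ($f{\left(B \right)} = 3 - 1 = 2$)
$y{\left(p \right)} = -6$ ($y{\left(p \right)} = -4 + \left(-4 + 2\right) = -4 - 2 = -6$)
$114 + V y{\left(f{\left(\left(-3 - 4\right) 2 \right)} \right)} = 114 - -672 = 114 + 672 = 786$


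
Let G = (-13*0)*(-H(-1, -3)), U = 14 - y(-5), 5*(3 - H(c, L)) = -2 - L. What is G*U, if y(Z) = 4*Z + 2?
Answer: 0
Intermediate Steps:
H(c, L) = 17/5 + L/5 (H(c, L) = 3 - (-2 - L)/5 = 3 + (2/5 + L/5) = 17/5 + L/5)
y(Z) = 2 + 4*Z
U = 32 (U = 14 - (2 + 4*(-5)) = 14 - (2 - 20) = 14 - 1*(-18) = 14 + 18 = 32)
G = 0 (G = (-13*0)*(-(17/5 + (1/5)*(-3))) = 0*(-(17/5 - 3/5)) = 0*(-1*14/5) = 0*(-14/5) = 0)
G*U = 0*32 = 0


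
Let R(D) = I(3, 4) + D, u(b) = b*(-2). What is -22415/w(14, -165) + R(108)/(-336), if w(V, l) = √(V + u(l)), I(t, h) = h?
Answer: -⅓ - 22415*√86/172 ≈ -1208.9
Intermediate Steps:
u(b) = -2*b
w(V, l) = √(V - 2*l)
R(D) = 4 + D
-22415/w(14, -165) + R(108)/(-336) = -22415/√(14 - 2*(-165)) + (4 + 108)/(-336) = -22415/√(14 + 330) + 112*(-1/336) = -22415*√86/172 - ⅓ = -⅓ - 22415*√86/172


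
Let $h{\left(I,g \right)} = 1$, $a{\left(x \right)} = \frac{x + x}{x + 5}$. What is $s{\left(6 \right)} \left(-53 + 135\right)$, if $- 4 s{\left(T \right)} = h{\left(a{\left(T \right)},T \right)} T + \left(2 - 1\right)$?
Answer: $- \frac{287}{2} \approx -143.5$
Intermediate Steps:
$a{\left(x \right)} = \frac{2 x}{5 + x}$
$s{\left(T \right)} = - \frac{1}{4} - \frac{T}{4}$ ($s{\left(T \right)} = - \frac{1 T + \left(2 - 1\right)}{4} = - \frac{T + \left(2 - 1\right)}{4} = - \frac{T + 1}{4} = - \frac{1 + T}{4} = - \frac{1}{4} - \frac{T}{4}$)
$s{\left(6 \right)} \left(-53 + 135\right) = \left(- \frac{1}{4} - \frac{3}{2}\right) \left(-53 + 135\right) = \left(- \frac{1}{4} - \frac{3}{2}\right) 82 = \left(- \frac{7}{4}\right) 82 = - \frac{287}{2}$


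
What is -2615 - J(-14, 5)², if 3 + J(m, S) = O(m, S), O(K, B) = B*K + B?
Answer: -7239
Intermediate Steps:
O(K, B) = B + B*K
J(m, S) = -3 + S*(1 + m)
-2615 - J(-14, 5)² = -2615 - (-3 + 5*(1 - 14))² = -2615 - (-3 + 5*(-13))² = -2615 - (-3 - 65)² = -2615 - 1*(-68)² = -2615 - 1*4624 = -2615 - 4624 = -7239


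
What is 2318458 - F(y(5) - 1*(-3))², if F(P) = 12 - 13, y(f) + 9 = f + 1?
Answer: 2318457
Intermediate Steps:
y(f) = -8 + f (y(f) = -9 + (f + 1) = -9 + (1 + f) = -8 + f)
F(P) = -1
2318458 - F(y(5) - 1*(-3))² = 2318458 - 1*(-1)² = 2318458 - 1*1 = 2318458 - 1 = 2318457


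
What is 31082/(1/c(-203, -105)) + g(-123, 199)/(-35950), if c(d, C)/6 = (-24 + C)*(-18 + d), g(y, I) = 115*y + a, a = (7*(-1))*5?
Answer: 19113538040078/3595 ≈ 5.3167e+9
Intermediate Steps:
a = -35 (a = -7*5 = -35)
g(y, I) = -35 + 115*y (g(y, I) = 115*y - 35 = -35 + 115*y)
c(d, C) = 6*(-24 + C)*(-18 + d) (c(d, C) = 6*((-24 + C)*(-18 + d)) = 6*(-24 + C)*(-18 + d))
31082/(1/c(-203, -105)) + g(-123, 199)/(-35950) = 31082/(1/(2592 - 144*(-203) - 108*(-105) + 6*(-105)*(-203))) + (-35 + 115*(-123))/(-35950) = 31082/(1/(2592 + 29232 + 11340 + 127890)) + (-35 - 14145)*(-1/35950) = 31082/(1/171054) - 14180*(-1/35950) = 31082/(1/171054) + 1418/3595 = 31082*171054 + 1418/3595 = 5316700428 + 1418/3595 = 19113538040078/3595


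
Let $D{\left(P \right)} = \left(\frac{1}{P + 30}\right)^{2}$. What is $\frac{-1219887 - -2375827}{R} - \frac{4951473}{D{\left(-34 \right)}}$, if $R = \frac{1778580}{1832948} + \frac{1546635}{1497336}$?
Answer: $- \frac{7206688332053169136}{91633889881} \approx -7.8647 \cdot 10^{7}$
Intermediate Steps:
$D{\left(P \right)} = \frac{1}{\left(30 + P\right)^{2}}$ ($D{\left(P \right)} = \left(\frac{1}{30 + P}\right)^{2} = \frac{1}{\left(30 + P\right)^{2}}$)
$R = \frac{458169449405}{228711585544}$ ($R = 1778580 \cdot \frac{1}{1832948} + 1546635 \cdot \frac{1}{1497336} = \frac{444645}{458237} + \frac{515545}{499112} = \frac{458169449405}{228711585544} \approx 2.0033$)
$\frac{-1219887 - -2375827}{R} - \frac{4951473}{D{\left(-34 \right)}} = \frac{-1219887 - -2375827}{\frac{458169449405}{228711585544}} - \frac{4951473}{\frac{1}{\left(30 - 34\right)^{2}}} = \left(-1219887 + 2375827\right) \frac{228711585544}{458169449405} - \frac{4951473}{\frac{1}{16}} = 1155940 \cdot \frac{228711585544}{458169449405} - 4951473 \frac{1}{\frac{1}{16}} = \frac{52875374038746272}{91633889881} - 79223568 = - \frac{7206688332053169136}{91633889881}$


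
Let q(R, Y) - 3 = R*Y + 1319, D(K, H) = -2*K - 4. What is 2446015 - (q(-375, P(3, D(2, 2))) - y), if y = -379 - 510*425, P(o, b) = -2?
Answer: 2226814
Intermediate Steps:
D(K, H) = -4 - 2*K
q(R, Y) = 1322 + R*Y (q(R, Y) = 3 + (R*Y + 1319) = 3 + (1319 + R*Y) = 1322 + R*Y)
y = -217129 (y = -379 - 216750 = -217129)
2446015 - (q(-375, P(3, D(2, 2))) - y) = 2446015 - ((1322 - 375*(-2)) - 1*(-217129)) = 2446015 - ((1322 + 750) + 217129) = 2446015 - (2072 + 217129) = 2446015 - 1*219201 = 2446015 - 219201 = 2226814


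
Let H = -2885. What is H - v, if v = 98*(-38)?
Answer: 839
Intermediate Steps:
v = -3724
H - v = -2885 - 1*(-3724) = -2885 + 3724 = 839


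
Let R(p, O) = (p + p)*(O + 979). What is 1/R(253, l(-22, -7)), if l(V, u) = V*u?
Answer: 1/573298 ≈ 1.7443e-6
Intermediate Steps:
R(p, O) = 2*p*(979 + O) (R(p, O) = (2*p)*(979 + O) = 2*p*(979 + O))
1/R(253, l(-22, -7)) = 1/(2*253*(979 - 22*(-7))) = 1/(2*253*(979 + 154)) = 1/(2*253*1133) = 1/573298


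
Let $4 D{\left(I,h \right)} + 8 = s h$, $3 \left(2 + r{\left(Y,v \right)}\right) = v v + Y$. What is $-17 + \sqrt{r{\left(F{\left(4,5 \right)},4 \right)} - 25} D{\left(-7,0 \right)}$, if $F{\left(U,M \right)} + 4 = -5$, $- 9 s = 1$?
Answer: $-17 - \frac{2 i \sqrt{222}}{3} \approx -17.0 - 9.9331 i$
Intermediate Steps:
$s = - \frac{1}{9}$ ($s = \left(- \frac{1}{9}\right) 1 = - \frac{1}{9} \approx -0.11111$)
$F{\left(U,M \right)} = -9$ ($F{\left(U,M \right)} = -4 - 5 = -9$)
$r{\left(Y,v \right)} = -2 + \frac{Y}{3} + \frac{v^{2}}{3}$ ($r{\left(Y,v \right)} = -2 + \frac{v v + Y}{3} = -2 + \frac{v^{2} + Y}{3} = -2 + \frac{Y + v^{2}}{3} = -2 + \left(\frac{Y}{3} + \frac{v^{2}}{3}\right) = -2 + \frac{Y}{3} + \frac{v^{2}}{3}$)
$D{\left(I,h \right)} = -2 - \frac{h}{36}$ ($D{\left(I,h \right)} = -2 + \frac{\left(- \frac{1}{9}\right) h}{4} = -2 - \frac{h}{36}$)
$-17 + \sqrt{r{\left(F{\left(4,5 \right)},4 \right)} - 25} D{\left(-7,0 \right)} = -17 + \sqrt{\left(-2 + \frac{1}{3} \left(-9\right) + \frac{4^{2}}{3}\right) - 25} \left(-2 - 0\right) = -17 + \sqrt{\left(-2 - 3 + \frac{1}{3} \cdot 16\right) - 25} \left(-2 + 0\right) = -17 + \sqrt{\left(-2 - 3 + \frac{16}{3}\right) - 25} \left(-2\right) = -17 + \sqrt{\frac{1}{3} - 25} \left(-2\right) = -17 + \sqrt{- \frac{74}{3}} \left(-2\right) = -17 + \frac{i \sqrt{222}}{3} \left(-2\right) = -17 - \frac{2 i \sqrt{222}}{3}$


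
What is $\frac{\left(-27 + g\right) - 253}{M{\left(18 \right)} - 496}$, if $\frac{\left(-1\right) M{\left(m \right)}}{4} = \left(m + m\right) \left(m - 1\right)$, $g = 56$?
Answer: $\frac{7}{92} \approx 0.076087$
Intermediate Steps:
$M{\left(m \right)} = - 8 m \left(-1 + m\right)$ ($M{\left(m \right)} = - 4 \left(m + m\right) \left(m - 1\right) = - 4 \cdot 2 m \left(-1 + m\right) = - 8 m \left(-1 + m\right)$)
$\frac{\left(-27 + g\right) - 253}{M{\left(18 \right)} - 496} = \frac{\left(-27 + 56\right) - 253}{8 \cdot 18 \left(1 - 18\right) - 496} = \frac{29 - 253}{8 \cdot 18 \left(1 - 18\right) - 496} = - \frac{224}{8 \cdot 18 \left(-17\right) - 496} = - \frac{224}{-2448 - 496} = - \frac{224}{-2944} = \left(-224\right) \left(- \frac{1}{2944}\right) = \frac{7}{92}$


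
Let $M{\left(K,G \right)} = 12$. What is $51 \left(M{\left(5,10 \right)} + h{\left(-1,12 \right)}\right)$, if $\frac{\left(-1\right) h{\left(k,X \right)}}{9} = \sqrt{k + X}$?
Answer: $612 - 459 \sqrt{11} \approx -910.33$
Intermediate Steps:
$h{\left(k,X \right)} = - 9 \sqrt{X + k}$ ($h{\left(k,X \right)} = - 9 \sqrt{k + X} = - 9 \sqrt{X + k}$)
$51 \left(M{\left(5,10 \right)} + h{\left(-1,12 \right)}\right) = 51 \left(12 - 9 \sqrt{12 - 1}\right) = 51 \left(12 - 9 \sqrt{11}\right) = 612 - 459 \sqrt{11}$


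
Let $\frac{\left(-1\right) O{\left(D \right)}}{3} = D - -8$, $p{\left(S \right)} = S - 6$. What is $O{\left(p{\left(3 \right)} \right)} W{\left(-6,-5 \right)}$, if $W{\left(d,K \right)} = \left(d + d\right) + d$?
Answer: $270$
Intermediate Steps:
$W{\left(d,K \right)} = 3 d$ ($W{\left(d,K \right)} = 2 d + d = 3 d$)
$p{\left(S \right)} = -6 + S$ ($p{\left(S \right)} = S - 6 = -6 + S$)
$O{\left(D \right)} = -24 - 3 D$ ($O{\left(D \right)} = - 3 \left(D - -8\right) = - 3 \left(D + 8\right) = - 3 \left(8 + D\right) = -24 - 3 D$)
$O{\left(p{\left(3 \right)} \right)} W{\left(-6,-5 \right)} = \left(-24 - 3 \left(-6 + 3\right)\right) 3 \left(-6\right) = \left(-24 - -9\right) \left(-18\right) = \left(-24 + 9\right) \left(-18\right) = \left(-15\right) \left(-18\right) = 270$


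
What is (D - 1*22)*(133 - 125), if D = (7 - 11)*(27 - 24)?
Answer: -272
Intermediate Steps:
D = -12 (D = -4*3 = -12)
(D - 1*22)*(133 - 125) = (-12 - 1*22)*(133 - 125) = (-12 - 22)*8 = -34*8 = -272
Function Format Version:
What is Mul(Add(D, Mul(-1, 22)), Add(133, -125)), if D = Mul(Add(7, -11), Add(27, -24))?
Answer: -272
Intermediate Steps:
D = -12 (D = Mul(-4, 3) = -12)
Mul(Add(D, Mul(-1, 22)), Add(133, -125)) = Mul(Add(-12, Mul(-1, 22)), Add(133, -125)) = Mul(Add(-12, -22), 8) = Mul(-34, 8) = -272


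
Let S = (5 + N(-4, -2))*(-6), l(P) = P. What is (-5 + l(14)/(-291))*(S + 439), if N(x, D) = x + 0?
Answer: -636077/291 ≈ -2185.8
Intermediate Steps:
N(x, D) = x
S = -6 (S = (5 - 4)*(-6) = 1*(-6) = -6)
(-5 + l(14)/(-291))*(S + 439) = (-5 + 14/(-291))*(-6 + 439) = (-5 + 14*(-1/291))*433 = (-5 - 14/291)*433 = -1469/291*433 = -636077/291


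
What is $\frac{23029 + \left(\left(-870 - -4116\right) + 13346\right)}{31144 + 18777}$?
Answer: $\frac{39621}{49921} \approx 0.79367$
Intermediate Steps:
$\frac{23029 + \left(\left(-870 - -4116\right) + 13346\right)}{31144 + 18777} = \frac{23029 + \left(\left(-870 + 4116\right) + 13346\right)}{49921} = \left(23029 + \left(3246 + 13346\right)\right) \frac{1}{49921} = \left(23029 + 16592\right) \frac{1}{49921} = 39621 \cdot \frac{1}{49921} = \frac{39621}{49921}$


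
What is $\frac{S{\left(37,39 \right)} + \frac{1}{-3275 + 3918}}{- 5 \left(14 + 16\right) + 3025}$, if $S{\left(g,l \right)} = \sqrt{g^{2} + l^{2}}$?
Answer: $\frac{1}{1848625} + \frac{17 \sqrt{10}}{2875} \approx 0.018699$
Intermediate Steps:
$\frac{S{\left(37,39 \right)} + \frac{1}{-3275 + 3918}}{- 5 \left(14 + 16\right) + 3025} = \frac{\sqrt{37^{2} + 39^{2}} + \frac{1}{-3275 + 3918}}{- 5 \left(14 + 16\right) + 3025} = \frac{\sqrt{1369 + 1521} + \frac{1}{643}}{\left(-5\right) 30 + 3025} = \frac{\sqrt{2890} + \frac{1}{643}}{-150 + 3025} = \frac{17 \sqrt{10} + \frac{1}{643}}{2875} = \left(\frac{1}{643} + 17 \sqrt{10}\right) \frac{1}{2875} = \frac{1}{1848625} + \frac{17 \sqrt{10}}{2875}$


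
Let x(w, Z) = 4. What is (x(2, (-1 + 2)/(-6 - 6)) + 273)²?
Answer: 76729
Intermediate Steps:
(x(2, (-1 + 2)/(-6 - 6)) + 273)² = (4 + 273)² = 277² = 76729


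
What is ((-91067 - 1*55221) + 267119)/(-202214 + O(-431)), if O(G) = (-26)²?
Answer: -120831/201538 ≈ -0.59954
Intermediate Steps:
O(G) = 676
((-91067 - 1*55221) + 267119)/(-202214 + O(-431)) = ((-91067 - 1*55221) + 267119)/(-202214 + 676) = ((-91067 - 55221) + 267119)/(-201538) = (-146288 + 267119)*(-1/201538) = 120831*(-1/201538) = -120831/201538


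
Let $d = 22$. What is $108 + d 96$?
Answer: $2220$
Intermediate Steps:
$108 + d 96 = 108 + 22 \cdot 96 = 108 + 2112 = 2220$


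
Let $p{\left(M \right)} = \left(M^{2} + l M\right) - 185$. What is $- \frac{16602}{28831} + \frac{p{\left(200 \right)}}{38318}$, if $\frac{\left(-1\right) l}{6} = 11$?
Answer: $\frac{131181629}{1104746258} \approx 0.11874$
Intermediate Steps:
$l = -66$ ($l = \left(-6\right) 11 = -66$)
$p{\left(M \right)} = -185 + M^{2} - 66 M$ ($p{\left(M \right)} = \left(M^{2} - 66 M\right) - 185 = -185 + M^{2} - 66 M$)
$- \frac{16602}{28831} + \frac{p{\left(200 \right)}}{38318} = - \frac{16602}{28831} + \frac{-185 + 200^{2} - 13200}{38318} = \left(-16602\right) \frac{1}{28831} + \left(-185 + 40000 - 13200\right) \frac{1}{38318} = - \frac{16602}{28831} + 26615 \cdot \frac{1}{38318} = - \frac{16602}{28831} + \frac{26615}{38318} = \frac{131181629}{1104746258}$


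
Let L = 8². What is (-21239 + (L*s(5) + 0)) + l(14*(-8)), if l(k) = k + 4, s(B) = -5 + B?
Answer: -21347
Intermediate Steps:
l(k) = 4 + k
L = 64
(-21239 + (L*s(5) + 0)) + l(14*(-8)) = (-21239 + (64*(-5 + 5) + 0)) + (4 + 14*(-8)) = (-21239 + (64*0 + 0)) + (4 - 112) = (-21239 + (0 + 0)) - 108 = (-21239 + 0) - 108 = -21239 - 108 = -21347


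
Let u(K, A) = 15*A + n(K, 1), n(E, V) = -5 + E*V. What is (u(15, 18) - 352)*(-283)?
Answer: 20376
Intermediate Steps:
u(K, A) = -5 + K + 15*A (u(K, A) = 15*A + (-5 + K*1) = 15*A + (-5 + K) = -5 + K + 15*A)
(u(15, 18) - 352)*(-283) = ((-5 + 15 + 15*18) - 352)*(-283) = ((-5 + 15 + 270) - 352)*(-283) = (280 - 352)*(-283) = -72*(-283) = 20376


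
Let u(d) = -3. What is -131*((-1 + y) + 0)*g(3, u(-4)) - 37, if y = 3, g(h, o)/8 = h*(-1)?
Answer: 6251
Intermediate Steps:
g(h, o) = -8*h (g(h, o) = 8*(h*(-1)) = 8*(-h) = -8*h)
-131*((-1 + y) + 0)*g(3, u(-4)) - 37 = -131*((-1 + 3) + 0)*(-8*3) - 37 = -131*(2 + 0)*(-24) - 37 = -262*(-24) - 37 = -131*(-48) - 37 = 6288 - 37 = 6251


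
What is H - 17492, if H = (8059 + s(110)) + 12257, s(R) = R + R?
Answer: 3044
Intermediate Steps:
s(R) = 2*R
H = 20536 (H = (8059 + 2*110) + 12257 = (8059 + 220) + 12257 = 8279 + 12257 = 20536)
H - 17492 = 20536 - 17492 = 3044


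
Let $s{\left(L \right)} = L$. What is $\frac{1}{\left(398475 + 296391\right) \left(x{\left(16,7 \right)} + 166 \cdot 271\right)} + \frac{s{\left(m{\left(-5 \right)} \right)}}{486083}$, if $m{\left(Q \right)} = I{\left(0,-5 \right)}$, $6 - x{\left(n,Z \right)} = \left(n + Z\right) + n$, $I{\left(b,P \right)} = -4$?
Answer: $- \frac{124944759109}{15183439904665734} \approx -8.229 \cdot 10^{-6}$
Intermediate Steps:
$x{\left(n,Z \right)} = 6 - Z - 2 n$ ($x{\left(n,Z \right)} = 6 - \left(\left(n + Z\right) + n\right) = 6 - \left(\left(Z + n\right) + n\right) = 6 - \left(Z + 2 n\right) = 6 - Z - 2 n$)
$m{\left(Q \right)} = -4$
$\frac{1}{\left(398475 + 296391\right) \left(x{\left(16,7 \right)} + 166 \cdot 271\right)} + \frac{s{\left(m{\left(-5 \right)} \right)}}{486083} = \frac{1}{\left(398475 + 296391\right) \left(\left(6 - 7 - 32\right) + 166 \cdot 271\right)} - \frac{4}{486083} = \frac{1}{694866 \left(\left(6 - 7 - 32\right) + 44986\right)} - \frac{4}{486083} = \frac{1}{694866 \left(-33 + 44986\right)} - \frac{4}{486083} = \frac{1}{694866 \cdot 44953} - \frac{4}{486083} = \frac{1}{694866} \cdot \frac{1}{44953} - \frac{4}{486083} = \frac{1}{31236311298} - \frac{4}{486083} = - \frac{124944759109}{15183439904665734}$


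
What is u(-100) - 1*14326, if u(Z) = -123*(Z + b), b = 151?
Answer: -20599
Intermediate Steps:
u(Z) = -18573 - 123*Z (u(Z) = -123*(Z + 151) = -123*(151 + Z) = -18573 - 123*Z)
u(-100) - 1*14326 = (-18573 - 123*(-100)) - 1*14326 = (-18573 + 12300) - 14326 = -6273 - 14326 = -20599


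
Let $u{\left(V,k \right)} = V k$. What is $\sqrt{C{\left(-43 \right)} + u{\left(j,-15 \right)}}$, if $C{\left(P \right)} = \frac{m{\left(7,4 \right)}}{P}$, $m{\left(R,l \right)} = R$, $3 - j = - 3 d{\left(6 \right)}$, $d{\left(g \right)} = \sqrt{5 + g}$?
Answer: $\frac{\sqrt{-83506 - 83205 \sqrt{11}}}{43} \approx 13.943 i$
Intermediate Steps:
$j = 3 + 3 \sqrt{11}$ ($j = 3 - - 3 \sqrt{5 + 6} = 3 - - 3 \sqrt{11} = 3 + 3 \sqrt{11} \approx 12.95$)
$C{\left(P \right)} = \frac{7}{P}$
$\sqrt{C{\left(-43 \right)} + u{\left(j,-15 \right)}} = \sqrt{\frac{7}{-43} + \left(3 + 3 \sqrt{11}\right) \left(-15\right)} = \sqrt{7 \left(- \frac{1}{43}\right) - \left(45 + 45 \sqrt{11}\right)} = \sqrt{- \frac{7}{43} - \left(45 + 45 \sqrt{11}\right)} = \sqrt{- \frac{1942}{43} - 45 \sqrt{11}}$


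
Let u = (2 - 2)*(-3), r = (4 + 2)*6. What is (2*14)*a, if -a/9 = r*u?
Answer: 0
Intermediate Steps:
r = 36 (r = 6*6 = 36)
u = 0 (u = 0*(-3) = 0)
a = 0 (a = -324*0 = -9*0 = 0)
(2*14)*a = (2*14)*0 = 28*0 = 0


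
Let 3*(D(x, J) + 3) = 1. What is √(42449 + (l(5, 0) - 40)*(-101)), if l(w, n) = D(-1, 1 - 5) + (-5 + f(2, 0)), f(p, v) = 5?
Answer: 5*√16833/3 ≈ 216.24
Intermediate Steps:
D(x, J) = -8/3 (D(x, J) = -3 + (⅓)*1 = -3 + ⅓ = -8/3)
l(w, n) = -8/3 (l(w, n) = -8/3 + (-5 + 5) = -8/3 + 0 = -8/3)
√(42449 + (l(5, 0) - 40)*(-101)) = √(42449 + (-8/3 - 40)*(-101)) = √(42449 - 128/3*(-101)) = √(42449 + 12928/3) = √(140275/3) = 5*√16833/3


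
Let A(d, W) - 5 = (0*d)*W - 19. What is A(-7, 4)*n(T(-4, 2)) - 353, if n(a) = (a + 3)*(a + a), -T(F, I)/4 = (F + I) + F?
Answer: -18497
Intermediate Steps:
T(F, I) = -8*F - 4*I (T(F, I) = -4*((F + I) + F) = -4*(I + 2*F) = -8*F - 4*I)
A(d, W) = -14 (A(d, W) = 5 + ((0*d)*W - 19) = 5 + (0*W - 19) = 5 + (0 - 19) = 5 - 19 = -14)
n(a) = 2*a*(3 + a) (n(a) = (3 + a)*(2*a) = 2*a*(3 + a))
A(-7, 4)*n(T(-4, 2)) - 353 = -28*(-8*(-4) - 4*2)*(3 + (-8*(-4) - 4*2)) - 353 = -28*(32 - 8)*(3 + (32 - 8)) - 353 = -28*24*(3 + 24) - 353 = -28*24*27 - 353 = -14*1296 - 353 = -18144 - 353 = -18497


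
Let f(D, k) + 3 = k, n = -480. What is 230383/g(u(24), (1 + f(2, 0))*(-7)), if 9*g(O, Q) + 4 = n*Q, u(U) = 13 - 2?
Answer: -2073447/6724 ≈ -308.37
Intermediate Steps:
f(D, k) = -3 + k
u(U) = 11
g(O, Q) = -4/9 - 160*Q/3 (g(O, Q) = -4/9 + (-480*Q)/9 = -4/9 - 160*Q/3)
230383/g(u(24), (1 + f(2, 0))*(-7)) = 230383/(-4/9 - 160*(1 + (-3 + 0))*(-7)/3) = 230383/(-4/9 - 160*(1 - 3)*(-7)/3) = 230383/(-4/9 - (-320)*(-7)/3) = 230383/(-4/9 - 160/3*14) = 230383/(-4/9 - 2240/3) = 230383/(-6724/9) = 230383*(-9/6724) = -2073447/6724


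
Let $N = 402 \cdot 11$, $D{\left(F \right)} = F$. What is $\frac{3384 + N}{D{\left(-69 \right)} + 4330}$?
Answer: $\frac{7806}{4261} \approx 1.832$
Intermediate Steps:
$N = 4422$
$\frac{3384 + N}{D{\left(-69 \right)} + 4330} = \frac{3384 + 4422}{-69 + 4330} = \frac{7806}{4261}$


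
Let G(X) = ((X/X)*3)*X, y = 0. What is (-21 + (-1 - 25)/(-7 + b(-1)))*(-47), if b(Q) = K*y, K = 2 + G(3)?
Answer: 5687/7 ≈ 812.43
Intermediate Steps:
G(X) = 3*X (G(X) = (1*3)*X = 3*X)
K = 11 (K = 2 + 3*3 = 2 + 9 = 11)
b(Q) = 0 (b(Q) = 11*0 = 0)
(-21 + (-1 - 25)/(-7 + b(-1)))*(-47) = (-21 + (-1 - 25)/(-7 + 0))*(-47) = (-21 - 26/(-7))*(-47) = (-21 - 26*(-⅐))*(-47) = (-21 + 26/7)*(-47) = -121/7*(-47) = 5687/7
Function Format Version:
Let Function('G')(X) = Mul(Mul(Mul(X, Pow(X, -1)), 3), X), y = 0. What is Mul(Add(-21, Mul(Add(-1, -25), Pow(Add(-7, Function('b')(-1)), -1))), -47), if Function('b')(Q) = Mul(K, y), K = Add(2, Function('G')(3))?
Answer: Rational(5687, 7) ≈ 812.43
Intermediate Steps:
Function('G')(X) = Mul(3, X) (Function('G')(X) = Mul(Mul(1, 3), X) = Mul(3, X))
K = 11 (K = Add(2, Mul(3, 3)) = Add(2, 9) = 11)
Function('b')(Q) = 0 (Function('b')(Q) = Mul(11, 0) = 0)
Mul(Add(-21, Mul(Add(-1, -25), Pow(Add(-7, Function('b')(-1)), -1))), -47) = Mul(Add(-21, Mul(Add(-1, -25), Pow(Add(-7, 0), -1))), -47) = Mul(Add(-21, Mul(-26, Pow(-7, -1))), -47) = Mul(Add(-21, Mul(-26, Rational(-1, 7))), -47) = Mul(Add(-21, Rational(26, 7)), -47) = Mul(Rational(-121, 7), -47) = Rational(5687, 7)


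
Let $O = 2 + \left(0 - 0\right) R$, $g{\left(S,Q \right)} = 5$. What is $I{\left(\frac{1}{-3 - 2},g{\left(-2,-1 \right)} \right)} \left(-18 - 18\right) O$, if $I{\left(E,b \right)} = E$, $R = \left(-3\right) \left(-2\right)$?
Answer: $\frac{72}{5} \approx 14.4$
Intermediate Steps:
$R = 6$
$O = 2$ ($O = 2 + \left(0 - 0\right) 6 = 2 + \left(0 + 0\right) 6 = 2 + 0 \cdot 6 = 2 + 0 = 2$)
$I{\left(\frac{1}{-3 - 2},g{\left(-2,-1 \right)} \right)} \left(-18 - 18\right) O = \frac{-18 - 18}{-3 - 2} \cdot 2 = \frac{1}{-5} \left(-36\right) 2 = \left(- \frac{1}{5}\right) \left(-36\right) 2 = \frac{36}{5} \cdot 2 = \frac{72}{5}$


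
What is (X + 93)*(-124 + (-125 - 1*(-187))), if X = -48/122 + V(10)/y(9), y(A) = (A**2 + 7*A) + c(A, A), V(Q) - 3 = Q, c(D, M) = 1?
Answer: -50833676/8845 ≈ -5747.2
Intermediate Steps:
V(Q) = 3 + Q
y(A) = 1 + A**2 + 7*A (y(A) = (A**2 + 7*A) + 1 = 1 + A**2 + 7*A)
X = -2687/8845 (X = -48/122 + (3 + 10)/(1 + 9**2 + 7*9) = -48*1/122 + 13/(1 + 81 + 63) = -24/61 + 13/145 = -2687/8845 ≈ -0.30379)
(X + 93)*(-124 + (-125 - 1*(-187))) = (-2687/8845 + 93)*(-124 + (-125 - 1*(-187))) = 819898*(-124 + (-125 + 187))/8845 = 819898*(-124 + 62)/8845 = (819898/8845)*(-62) = -50833676/8845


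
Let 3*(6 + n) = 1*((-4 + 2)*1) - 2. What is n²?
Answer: 484/9 ≈ 53.778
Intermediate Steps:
n = -22/3 (n = -6 + (1*((-4 + 2)*1) - 2)/3 = -6 + (1*(-2*1) - 2)/3 = -6 + (1*(-2) - 2)/3 = -6 + (-2 - 2)/3 = -6 + (⅓)*(-4) = -6 - 4/3 = -22/3 ≈ -7.3333)
n² = (-22/3)² = 484/9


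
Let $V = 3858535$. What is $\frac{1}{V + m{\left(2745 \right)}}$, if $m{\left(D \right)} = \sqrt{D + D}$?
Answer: $\frac{771707}{2977658468147} - \frac{3 \sqrt{610}}{14888292340735} \approx 2.5916 \cdot 10^{-7}$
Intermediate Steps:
$m{\left(D \right)} = \sqrt{2} \sqrt{D}$ ($m{\left(D \right)} = \sqrt{2 D} = \sqrt{2} \sqrt{D}$)
$\frac{1}{V + m{\left(2745 \right)}} = \frac{1}{3858535 + \sqrt{2} \sqrt{2745}} = \frac{1}{3858535 + \sqrt{2} \cdot 3 \sqrt{305}} = \frac{1}{3858535 + 3 \sqrt{610}}$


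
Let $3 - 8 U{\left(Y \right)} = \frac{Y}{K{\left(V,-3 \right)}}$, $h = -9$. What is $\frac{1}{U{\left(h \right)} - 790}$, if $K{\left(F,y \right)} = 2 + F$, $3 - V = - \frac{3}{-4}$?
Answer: $- \frac{136}{107353} \approx -0.0012668$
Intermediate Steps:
$V = \frac{9}{4}$ ($V = 3 - - \frac{3}{-4} = 3 - \left(-3\right) \left(- \frac{1}{4}\right) = 3 - \frac{3}{4} = \frac{9}{4} \approx 2.25$)
$U{\left(Y \right)} = \frac{3}{8} - \frac{Y}{34}$ ($U{\left(Y \right)} = \frac{3}{8} - \frac{Y \frac{1}{2 + \frac{9}{4}}}{8} = \frac{3}{8} - \frac{Y \frac{1}{\frac{17}{4}}}{8} = \frac{3}{8} - \frac{Y \frac{4}{17}}{8} = \frac{3}{8} - \frac{\frac{4}{17} Y}{8} = \frac{3}{8} - \frac{Y}{34}$)
$\frac{1}{U{\left(h \right)} - 790} = \frac{1}{\left(\frac{3}{8} - - \frac{9}{34}\right) - 790} = \frac{1}{\left(\frac{3}{8} + \frac{9}{34}\right) - 790} = \frac{1}{\frac{87}{136} - 790} = \frac{1}{- \frac{107353}{136}} = - \frac{136}{107353}$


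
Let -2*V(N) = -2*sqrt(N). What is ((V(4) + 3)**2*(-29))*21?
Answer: -15225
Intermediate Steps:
V(N) = sqrt(N) (V(N) = -(-1)*sqrt(N) = sqrt(N))
((V(4) + 3)**2*(-29))*21 = ((sqrt(4) + 3)**2*(-29))*21 = ((2 + 3)**2*(-29))*21 = (5**2*(-29))*21 = (25*(-29))*21 = -725*21 = -15225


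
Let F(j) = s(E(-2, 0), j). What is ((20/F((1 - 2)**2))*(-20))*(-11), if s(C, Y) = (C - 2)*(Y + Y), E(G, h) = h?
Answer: -1100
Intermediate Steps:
s(C, Y) = 2*Y*(-2 + C) (s(C, Y) = (-2 + C)*(2*Y) = 2*Y*(-2 + C))
F(j) = -4*j (F(j) = 2*j*(-2 + 0) = 2*j*(-2) = -4*j)
((20/F((1 - 2)**2))*(-20))*(-11) = ((20/((-4*(1 - 2)**2)))*(-20))*(-11) = ((20/((-4*(-1)**2)))*(-20))*(-11) = ((20/((-4*1)))*(-20))*(-11) = ((20/(-4))*(-20))*(-11) = ((20*(-1/4))*(-20))*(-11) = -5*(-20)*(-11) = 100*(-11) = -1100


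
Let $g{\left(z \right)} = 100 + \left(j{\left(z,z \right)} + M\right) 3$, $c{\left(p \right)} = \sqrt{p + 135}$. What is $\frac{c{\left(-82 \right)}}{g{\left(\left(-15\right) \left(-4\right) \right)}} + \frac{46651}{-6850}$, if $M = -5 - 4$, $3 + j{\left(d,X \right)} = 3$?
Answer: $- \frac{46651}{6850} + \frac{\sqrt{53}}{73} \approx -6.7106$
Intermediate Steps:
$j{\left(d,X \right)} = 0$ ($j{\left(d,X \right)} = -3 + 3 = 0$)
$M = -9$ ($M = -5 - 4 = -9$)
$c{\left(p \right)} = \sqrt{135 + p}$
$g{\left(z \right)} = 73$ ($g{\left(z \right)} = 100 + \left(0 - 9\right) 3 = 100 - 27 = 73$)
$\frac{c{\left(-82 \right)}}{g{\left(\left(-15\right) \left(-4\right) \right)}} + \frac{46651}{-6850} = \frac{\sqrt{135 - 82}}{73} + \frac{46651}{-6850} = \sqrt{53} \cdot \frac{1}{73} + 46651 \left(- \frac{1}{6850}\right) = \frac{\sqrt{53}}{73} - \frac{46651}{6850} = - \frac{46651}{6850} + \frac{\sqrt{53}}{73}$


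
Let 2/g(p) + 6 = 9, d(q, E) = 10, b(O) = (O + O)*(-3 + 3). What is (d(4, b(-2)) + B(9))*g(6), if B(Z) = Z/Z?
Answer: 22/3 ≈ 7.3333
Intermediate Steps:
b(O) = 0 (b(O) = (2*O)*0 = 0)
B(Z) = 1
g(p) = 2/3 (g(p) = 2/(-6 + 9) = 2/3)
(d(4, b(-2)) + B(9))*g(6) = (10 + 1)*(2/3) = 11*(2/3) = 22/3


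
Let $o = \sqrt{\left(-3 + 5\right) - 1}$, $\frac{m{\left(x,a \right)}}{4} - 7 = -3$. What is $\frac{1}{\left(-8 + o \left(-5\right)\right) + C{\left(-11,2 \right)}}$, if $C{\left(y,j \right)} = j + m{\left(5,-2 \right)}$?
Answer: $\frac{1}{5} \approx 0.2$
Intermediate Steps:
$m{\left(x,a \right)} = 16$ ($m{\left(x,a \right)} = 28 + 4 \left(-3\right) = 28 - 12 = 16$)
$o = 1$ ($o = \sqrt{2 - 1} = \sqrt{1} = 1$)
$C{\left(y,j \right)} = 16 + j$ ($C{\left(y,j \right)} = j + 16 = 16 + j$)
$\frac{1}{\left(-8 + o \left(-5\right)\right) + C{\left(-11,2 \right)}} = \frac{1}{\left(-8 + 1 \left(-5\right)\right) + \left(16 + 2\right)} = \frac{1}{\left(-8 - 5\right) + 18} = \frac{1}{-13 + 18} = \frac{1}{5}$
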